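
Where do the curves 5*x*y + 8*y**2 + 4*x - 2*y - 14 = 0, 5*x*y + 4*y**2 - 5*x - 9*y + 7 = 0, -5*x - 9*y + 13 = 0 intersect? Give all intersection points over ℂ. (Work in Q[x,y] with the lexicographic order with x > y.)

Compute a lex Gröbner basis by Buchberger's algorithm.
f_1 = 5*x*y + 4*x + 8*y**2 - 2*y - 14, LT = x*y.
f_2 = 5*x*y - 5*x + 4*y**2 - 9*y + 7, LT = x*y.
f_3 = -5*x - 9*y + 13, LT = x.

S(f_1,f_2): lcm = x*y. S = 9/5*x + 4/5*y**2 + 7/5*y - 21/5.
  leading term x: subtract (-9/25)·f_3 from 9/5*x + 4/5*y**2 + 7/5*y - 21/5 → 4/5*y**2 - 46/25*y + 12/25
  leading term y**2: no divisor's leading term divides it; move 4/5*y**2 to the remainder.
  leading term y: no divisor's leading term divides it; move -46/25*y to the remainder.
  leading term 1: no divisor's leading term divides it; move 12/25 to the remainder.
  remainder 4/5*y**2 - 46/25*y + 12/25 ≠ 0; add h_4 = 4/5*y**2 - 46/25*y + 12/25 to the basis.

S(f_1,f_3): lcm = x*y. S = 4/5*x - 1/5*y**2 + 11/5*y - 14/5.
  leading term x: subtract (-4/25)·f_3 from 4/5*x - 1/5*y**2 + 11/5*y - 14/5 → -1/5*y**2 + 19/25*y - 18/25
  leading term y**2: subtract (-1/4)·h_4 from -1/5*y**2 + 19/25*y - 18/25 → 3/10*y - 3/5
  leading term y: no divisor's leading term divides it; move 3/10*y to the remainder.
  leading term 1: no divisor's leading term divides it; move -3/5 to the remainder.
  remainder 3/10*y - 3/5 ≠ 0; add h_5 = 3/10*y - 3/5 to the basis.

The other S-polynomials (S(f_2,f_3), S(f_1,h_4), S(f_2,h_4), S(f_3,h_4), S(f_1,h_5), S(f_2,h_5), S(f_3,h_5), S(h_4,h_5)) all reduce to 0 modulo the current basis, so we have a Gröbner basis.
Inter-reduce: drop elements whose leading term is divisible by another's, tail-reduce, and make monic.
Reduced Gröbner basis: {x + 1, y - 2}.

A lex Gröbner basis eliminates variables successively. Here y - 2 depends only on y, with roots {2}; lifting each root through the earlier basis elements recovers the full solutions.
  y = 2: the earlier basis element becomes x + 1 = 0, giving x = -1 — point (-1, 2).
Each listed point satisfies every original equation (direct substitution).

{(-1, 2)}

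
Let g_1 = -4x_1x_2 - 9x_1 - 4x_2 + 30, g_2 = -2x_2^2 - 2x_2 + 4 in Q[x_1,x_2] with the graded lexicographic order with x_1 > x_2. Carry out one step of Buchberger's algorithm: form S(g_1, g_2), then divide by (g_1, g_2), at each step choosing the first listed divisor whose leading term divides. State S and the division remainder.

S(g_1, g_2) = 5/4x_1x_2 + x_2^2 + 2x_1 - 15/2x_2; remainder on division = -13/16x_1 - 39/4x_2 + 91/8.

lcm(LM(g_1), LM(g_2)) = x_1x_2^2.
S = (lcm/LT(g_1))·g_1 − (lcm/LT(g_2))·g_2 = 5/4x_1x_2 + x_2^2 + 2x_1 - 15/2x_2.
Reduce S modulo (g_1, g_2) in that order:
  leading term x_1x_2: subtract (-5/16)·g_1 from 5/4x_1x_2 + x_2^2 + 2x_1 - 15/2x_2 → x_2^2 - 13/16x_1 - 35/4x_2 + 75/8
  leading term x_2^2: subtract (-1/2)·g_2 from x_2^2 - 13/16x_1 - 35/4x_2 + 75/8 → -13/16x_1 - 39/4x_2 + 91/8
  leading term x_1: no divisor's leading term divides it; move -13/16x_1 to the remainder.
  leading term x_2: no divisor's leading term divides it; move -39/4x_2 to the remainder.
  leading term 1: no divisor's leading term divides it; move 91/8 to the remainder.
The remainder -13/16x_1 - 39/4x_2 + 91/8 is nonzero, so it would be added as the next basis element.
An S-polynomial is built so that the two leading terms cancel; whether anything survives reduction is exactly the Gröbner-basis criterion.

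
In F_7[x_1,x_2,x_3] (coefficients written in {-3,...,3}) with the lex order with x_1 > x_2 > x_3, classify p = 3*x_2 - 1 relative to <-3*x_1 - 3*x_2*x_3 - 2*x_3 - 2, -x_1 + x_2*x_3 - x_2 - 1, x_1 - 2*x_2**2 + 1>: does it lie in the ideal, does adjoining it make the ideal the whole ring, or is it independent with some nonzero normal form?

First compute the reduced Gröbner basis of I by Buchberger's algorithm.
f_1 = -3*x_1 - 3*x_2*x_3 - 2*x_3 - 2, LT = x_1.
f_2 = -x_1 + x_2*x_3 - x_2 - 1, LT = x_1.
f_3 = x_1 - 2*x_2**2 + 1, LT = x_1.

S(f_1,f_2): lcm = x_1. S = 2*x_2*x_3 - x_2 + 3*x_3 + 2.
  reduce S modulo (f_1, f_2, f_3):
  remainder 2*x_2*x_3 - x_2 + 3*x_3 + 2 ≠ 0; add h_4 = 2*x_2*x_3 - x_2 + 3*x_3 + 2 to the basis.

S(f_1,f_3): lcm = x_1. S = 2*x_2**2 + x_2*x_3 + 3*x_3 + 2.
  reduce S modulo (f_1, f_2, f_3, h_4):
  remainder 2*x_2**2 - 3*x_2 - 2*x_3 + 1 ≠ 0; add h_5 = 2*x_2**2 - 3*x_2 - 2*x_3 + 1 to the basis.

S(h_4,h_5): lcm = x_2**2*x_3. S = 3*x_2**2 + 3*x_2*x_3 + x_2 + x_3**2 + 3*x_3.
  reduce S modulo (f_1, f_2, f_3, h_4, h_5):
  remainder x_3**2 - 2*x_3 - 1 ≠ 0; add h_6 = x_3**2 - 2*x_3 - 1 to the basis.

The other S-polynomials (S(f_2,f_3), S(f_1,h_4), S(f_2,h_4), S(f_3,h_4), S(f_1,h_5), S(f_2,h_5), S(f_3,h_5), S(f_1,h_6), S(f_2,h_6), S(f_3,h_6), S(h_4,h_6), S(h_5,h_6)) all reduce to 0 modulo the current basis, so we have a Gröbner basis.
Inter-reduce: drop elements whose leading term is divisible by another's, tail-reduce, and make monic.
Reduced Gröbner basis: {x_1 - 3*x_2 - 2*x_3 + 2, x_2**2 + 2*x_2 - x_3 - 3, x_2*x_3 + 3*x_2 - 2*x_3 + 1, x_3**2 - 2*x_3 - 1}.
Label its elements g_1 = x_1 - 3*x_2 - 2*x_3 + 2, g_2 = x_2**2 + 2*x_2 - x_3 - 3, g_3 = x_2*x_3 + 3*x_2 - 2*x_3 + 1, g_4 = x_3**2 - 2*x_3 - 1.

Reduce p = 3*x_2 - 1 modulo G:
  leading term x_2: no divisor's leading term divides it; move 3*x_2 to the remainder.
  leading term 1: no divisor's leading term divides it; move -1 to the remainder.
  normal form = 3*x_2 - 1.
The normal form is nonzero, so p ∉ I. Since p minus its normal form lies in I, I + (p) = I + (r) where r = 3*x_2 - 1; decide whether this ideal is the whole ring.
Run Buchberger on G together with r (pairs among the g_i already reduce to 0 since G is a Gröbner basis):
g_1 = x_1 - 3*x_2 - 2*x_3 + 2, LT = x_1.
g_2 = x_2**2 + 2*x_2 - x_3 - 3, LT = x_2**2.
g_3 = x_2*x_3 + 3*x_2 - 2*x_3 + 1, LT = x_2*x_3.
g_4 = x_3**2 - 2*x_3 - 1, LT = x_3**2.
r = 3*x_2 - 1, LT = x_2.

S(g_2,r): lcm = x_2**2. S = -x_3 - 3.
  reduce S modulo (g_1, g_2, g_3, g_4, r):
  remainder -x_3 - 3 ≠ 0; add m_6 = -x_3 - 3 to the basis.

The other S-polynomials (S(g_1,g_2), S(g_1,g_3), S(g_1,g_4), S(g_1,r), S(g_2,g_3), S(g_2,g_4), S(g_3,g_4), S(g_3,r), S(g_4,r), S(g_1,m_6), S(g_2,m_6), S(g_3,m_6), S(g_4,m_6), S(r,m_6)) all reduce to 0 modulo the current basis, so we have a Gröbner basis.
Inter-reduce: drop elements whose leading term is divisible by another's, tail-reduce, and make monic.
Reduced Gröbner basis: {x_1, x_2 + 2, x_3 + 3}.
The reduced Gröbner basis of I + (p) is {x_1, x_2 + 2, x_3 + 3} ≠ {1}, a proper ideal, so the enlarged system stays consistent: p is independent of I, with normal form 3*x_2 - 1.

3*x_2 - 1 is independent of I; its normal form modulo I is 3*x_2 - 1.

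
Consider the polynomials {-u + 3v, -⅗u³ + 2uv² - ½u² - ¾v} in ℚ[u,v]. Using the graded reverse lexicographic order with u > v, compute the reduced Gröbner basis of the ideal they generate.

G = {v³ + 15/34v² + 5/68v, u - 3v}

The reduced Gröbner basis is the canonical form of the ideal for this ordering.

f_1 = -u + 3v, LT = u.
f_2 = -⅗u³ + 2uv² - ½u² - ¾v, LT = u³.

S(f_1,f_2): lcm = u³. S = -3u²v + 10/3uv² - ⅚u² - 5/4v.
  leading term u²v: subtract (3uv)·f_1 from -3u²v + 10/3uv² - ⅚u² - 5/4v → -17/3uv² - ⅚u² - 5/4v
  leading term uv²: subtract (17/3v²)·f_1 from -17/3uv² - ⅚u² - 5/4v → -17v³ - ⅚u² - 5/4v
  leading term v³: no divisor's leading term divides it; move -17v³ to the remainder.
  leading term u²: subtract (⅚u)·f_1 from -⅚u² - 5/4v → -5/2uv - 5/4v
  leading term uv: subtract (5/2v)·f_1 from -5/2uv - 5/4v → -15/2v² - 5/4v
  leading term v²: no divisor's leading term divides it; move -15/2v² to the remainder.
  leading term v: no divisor's leading term divides it; move -5/4v to the remainder.
  remainder -17v³ - 15/2v² - 5/4v ≠ 0; add g_3 = -17v³ - 15/2v² - 5/4v to the basis.

The other S-polynomials (S(f_1,g_3), S(f_2,g_3)) all reduce to 0 modulo the current basis, so we have a Gröbner basis.
Inter-reduce: drop elements whose leading term is divisible by another's, tail-reduce, and make monic.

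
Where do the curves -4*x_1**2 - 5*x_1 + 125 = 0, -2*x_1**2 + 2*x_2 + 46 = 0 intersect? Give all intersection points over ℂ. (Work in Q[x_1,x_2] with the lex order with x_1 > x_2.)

{(5, 2), (-25/4, 257/16)}

Compute a lex Gröbner basis by Buchberger's algorithm.
f_1 = -4*x_1**2 - 5*x_1 + 125, LT = x_1**2.
f_2 = -2*x_1**2 + 2*x_2 + 46, LT = x_1**2.

S(f_1,f_2): lcm = x_1**2. S = 5/4*x_1 + x_2 - 33/4.
  leading term x_1: no divisor's leading term divides it; move 5/4*x_1 to the remainder.
  leading term x_2: no divisor's leading term divides it; move x_2 to the remainder.
  leading term 1: no divisor's leading term divides it; move -33/4 to the remainder.
  remainder 5/4*x_1 + x_2 - 33/4 ≠ 0; add h_3 = 5/4*x_1 + x_2 - 33/4 to the basis.

S(f_1,h_3): lcm = x_1**2. S = -4/5*x_1*x_2 + 157/20*x_1 - 125/4.
  leading term x_1*x_2: subtract (-16/25*x_2)·h_3 from -4/5*x_1*x_2 + 157/20*x_1 - 125/4 → 157/20*x_1 + 16/25*x_2**2 - 132/25*x_2 - 125/4
  leading term x_1: subtract (157/25)·h_3 from 157/20*x_1 + 16/25*x_2**2 - 132/25*x_2 - 125/4 → 16/25*x_2**2 - 289/25*x_2 + 514/25
  leading term x_2**2: no divisor's leading term divides it; move 16/25*x_2**2 to the remainder.
  leading term x_2: no divisor's leading term divides it; move -289/25*x_2 to the remainder.
  leading term 1: no divisor's leading term divides it; move 514/25 to the remainder.
  remainder 16/25*x_2**2 - 289/25*x_2 + 514/25 ≠ 0; add h_4 = 16/25*x_2**2 - 289/25*x_2 + 514/25 to the basis.

The other S-polynomials (S(f_2,h_3), S(f_1,h_4), S(f_2,h_4), S(h_3,h_4)) all reduce to 0 modulo the current basis, so we have a Gröbner basis.
Inter-reduce: drop elements whose leading term is divisible by another's, tail-reduce, and make monic.
Reduced Gröbner basis: {x_1 + 4/5*x_2 - 33/5, x_2**2 - 289/16*x_2 + 257/8}.

Since the basis is lex-ordered, x_2**2 - 289/16*x_2 + 257/8 is univariate in x_2. Its roots are {2, 257/16}. Back-substituting each root into the other basis elements fixes the other coordinates.
  x_2 = 2: the earlier basis element becomes x_1 - 5 = 0, giving x_1 = 5 — point (5, 2).
  x_2 = 257/16: the earlier basis element becomes x_1 + 25/4 = 0, giving x_1 = -25/4 — point (-25/4, 257/16).
Each listed point satisfies every original equation (direct substitution).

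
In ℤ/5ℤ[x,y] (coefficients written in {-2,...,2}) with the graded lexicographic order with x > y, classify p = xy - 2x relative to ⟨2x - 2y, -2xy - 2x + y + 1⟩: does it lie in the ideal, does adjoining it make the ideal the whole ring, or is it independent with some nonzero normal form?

Adjoining xy - 2x makes the ideal the whole ring: the system is inconsistent.

First compute the reduced Gröbner basis of I by Buchberger's algorithm.
f_1 = 2x - 2y, LT = x.
f_2 = -2xy - 2x + y + 1, LT = xy.

S(f_1,f_2): lcm = xy. S = -y² - x - 2y - 2.
  leading term y²: no divisor's leading term divides it; move -y² to the remainder.
  leading term x: subtract (2)·f_1 from -x - 2y - 2 → 2y - 2
  leading term y: no divisor's leading term divides it; move 2y to the remainder.
  leading term 1: no divisor's leading term divides it; move -2 to the remainder.
  remainder -y² + 2y - 2 ≠ 0; add h_3 = -y² + 2y - 2 to the basis.

The other S-polynomials (S(f_1,h_3), S(f_2,h_3)) all reduce to 0 modulo the current basis, so we have a Gröbner basis.
Inter-reduce: drop elements whose leading term is divisible by another's, tail-reduce, and make monic.
Reduced Gröbner basis: {y² - 2y + 2, x - y}.
Label its elements g_1 = y² - 2y + 2, g_2 = x - y.

Reduce p = xy - 2x modulo G:
  leading term xy: subtract (y)·g_2 from xy - 2x → y² - 2x
  leading term y²: subtract (1)·g_1 from y² - 2x → -2x + 2y - 2
  leading term x: subtract (-2)·g_2 from -2x + 2y - 2 → -2
  leading term 1: no divisor's leading term divides it; move -2 to the remainder.
  normal form = -2.
The normal form is nonzero, so p ∉ I. Since p minus its normal form lies in I, I + (p) = I + (r) where r = -2; decide whether this ideal is the whole ring.
Here r = -2 is a nonzero constant, hence a unit: 1 ∈ I + (p), the Gröbner basis of I + (p) is {1}, and the enlarged system has no common solution — adjoining p is inconsistent.

The remainder on division by a Gröbner basis is unique — it is the normal form.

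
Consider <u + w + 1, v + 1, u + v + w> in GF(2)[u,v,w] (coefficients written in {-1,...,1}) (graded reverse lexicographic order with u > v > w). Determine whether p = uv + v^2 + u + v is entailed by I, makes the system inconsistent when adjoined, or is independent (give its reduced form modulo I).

uv + v^2 + u + v lies in I (it reduces to 0).

First compute the reduced Gröbner basis of I by Buchberger's algorithm.
f_1 = u + w + 1, LT = u.
f_2 = v + 1, LT = v.
f_3 = u + v + w, LT = u.

The S-polynomials (S(f_1,f_2), S(f_1,f_3), S(f_2,f_3)) all reduce to 0 modulo the current basis, so we have a Gröbner basis.
Inter-reduce: drop elements whose leading term is divisible by another's, tail-reduce, and make monic.
Reduced Gröbner basis: {u + w + 1, v + 1}.
Label its elements g_1 = u + w + 1, g_2 = v + 1.

Reduce p = uv + v^2 + u + v modulo G:
  leading term uv: subtract (v)·g_1 from uv + v^2 + u + v → v^2 + vw + u
  leading term v^2: subtract (v)·g_2 from v^2 + vw + u → vw + u + v
  leading term vw: subtract (w)·g_2 from vw + u + v → u + v + w
  leading term u: subtract (1)·g_1 from u + v + w → v + 1
  leading term v: subtract (1)·g_2 from v + 1 → 0
  normal form = 0.
Since the normal form is 0, p ∈ I.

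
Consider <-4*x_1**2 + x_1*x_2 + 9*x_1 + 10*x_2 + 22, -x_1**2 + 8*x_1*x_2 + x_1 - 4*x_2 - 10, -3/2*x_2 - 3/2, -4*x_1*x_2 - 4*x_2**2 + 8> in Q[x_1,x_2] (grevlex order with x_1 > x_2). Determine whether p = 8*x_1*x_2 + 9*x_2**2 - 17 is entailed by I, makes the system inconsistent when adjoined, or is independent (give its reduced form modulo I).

First compute the reduced Gröbner basis of I by Buchberger's algorithm.
f_1 = -4*x_1**2 + x_1*x_2 + 9*x_1 + 10*x_2 + 22, LT = x_1**2.
f_2 = -x_1**2 + 8*x_1*x_2 + x_1 - 4*x_2 - 10, LT = x_1**2.
f_3 = -3/2*x_2 - 3/2, LT = x_2.
f_4 = -4*x_1*x_2 - 4*x_2**2 + 8, LT = x_1*x_2.

S(f_1,f_2): lcm = x_1**2. S = 31/4*x_1*x_2 - 5/4*x_1 - 13/2*x_2 - 31/2.
  reduce S modulo (f_1, f_2, f_3, f_4):
  remainder -9*x_1 - 9 ≠ 0; add h_5 = -9*x_1 - 9 to the basis.

The other S-polynomials (S(f_1,f_3), S(f_1,f_4), S(f_2,f_3), S(f_2,f_4), S(f_3,f_4), S(f_1,h_5), S(f_2,h_5), S(f_3,h_5), S(f_4,h_5)) all reduce to 0 modulo the current basis, so we have a Gröbner basis.
Inter-reduce: drop elements whose leading term is divisible by another's, tail-reduce, and make monic.
Reduced Gröbner basis: {x_1 + 1, x_2 + 1}.
Label its elements g_1 = x_1 + 1, g_2 = x_2 + 1.

Reduce p = 8*x_1*x_2 + 9*x_2**2 - 17 modulo G:
  leading term x_1*x_2: subtract (8*x_2)·g_1 from 8*x_1*x_2 + 9*x_2**2 - 17 → 9*x_2**2 - 8*x_2 - 17
  leading term x_2**2: subtract (9*x_2)·g_2 from 9*x_2**2 - 8*x_2 - 17 → -17*x_2 - 17
  leading term x_2: subtract (-17)·g_2 from -17*x_2 - 17 → 0
  normal form = 0.
Since the normal form is 0, p ∈ I.

8*x_1*x_2 + 9*x_2**2 - 17 lies in I (it reduces to 0).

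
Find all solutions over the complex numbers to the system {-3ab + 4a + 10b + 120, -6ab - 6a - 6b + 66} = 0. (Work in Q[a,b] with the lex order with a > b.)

{(-5, -4), (-46/7, -41/13)}

Compute a lex Gröbner basis by Buchberger's algorithm.
f_1 = -3ab + 4a + 10b + 120, LT = ab.
f_2 = -6ab - 6a - 6b + 66, LT = ab.

S(f_1,f_2): lcm = ab. S = -7/3a - 13/3b - 29.
  leading term a: no divisor's leading term divides it; move -7/3a to the remainder.
  leading term b: no divisor's leading term divides it; move -13/3b to the remainder.
  leading term 1: no divisor's leading term divides it; move -29 to the remainder.
  remainder -7/3a - 13/3b - 29 ≠ 0; add h_3 = -7/3a - 13/3b - 29 to the basis.

S(f_1,h_3): lcm = ab. S = -4/3a - 13/7b^2 - 331/21b - 40.
  leading term a: subtract (4/7)·h_3 from -4/3a - 13/7b^2 - 331/21b - 40 → -13/7b^2 - 93/7b - 164/7
  leading term b^2: no divisor's leading term divides it; move -13/7b^2 to the remainder.
  leading term b: no divisor's leading term divides it; move -93/7b to the remainder.
  leading term 1: no divisor's leading term divides it; move -164/7 to the remainder.
  remainder -13/7b^2 - 93/7b - 164/7 ≠ 0; add h_4 = -13/7b^2 - 93/7b - 164/7 to the basis.

The other S-polynomials (S(f_2,h_3), S(f_1,h_4), S(f_2,h_4), S(h_3,h_4)) all reduce to 0 modulo the current basis, so we have a Gröbner basis.
Inter-reduce: drop elements whose leading term is divisible by another's, tail-reduce, and make monic.
Reduced Gröbner basis: {a + 13/7b + 87/7, b^2 + 93/13b + 164/13}.

A lex Gröbner basis eliminates variables successively. Here b^2 + 93/13b + 164/13 depends only on b, with roots {-4, -41/13}; lifting each root through the earlier basis elements recovers the full solutions.
  b = -4: the earlier basis element becomes a + 5 = 0, giving a = -5 — point (-5, -4).
  b = -41/13: the earlier basis element becomes a + 46/7 = 0, giving a = -46/7 — point (-46/7, -41/13).
Check: every point annihilates each of the original generators.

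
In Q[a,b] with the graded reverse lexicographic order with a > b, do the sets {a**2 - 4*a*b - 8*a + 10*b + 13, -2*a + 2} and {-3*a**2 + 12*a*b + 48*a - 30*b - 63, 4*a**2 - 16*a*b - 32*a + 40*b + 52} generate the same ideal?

Yes, the ideals are equal.

For a fixed monomial order, each ideal has a unique reduced Gröbner basis; comparing bases decides equality.
Buchberger on the first generating set:
f_1 = a**2 - 4*a*b - 8*a + 10*b + 13, LT = a**2.
f_2 = -2*a + 2, LT = a.

S(f_1,f_2): lcm = a**2. S = -4*a*b - 7*a + 10*b + 13.
  leading term a*b: subtract (2*b)·f_2 from -4*a*b - 7*a + 10*b + 13 → -7*a + 6*b + 13
  leading term a: subtract (7/2)·f_2 from -7*a + 6*b + 13 → 6*b + 6
  leading term b: no divisor's leading term divides it; move 6*b to the remainder.
  leading term 1: no divisor's leading term divides it; move 6 to the remainder.
  remainder 6*b + 6 ≠ 0; add g_3 = 6*b + 6 to the basis.

The other S-polynomials (S(f_1,g_3), S(f_2,g_3)) all reduce to 0 modulo the current basis, so we have a Gröbner basis.
Inter-reduce: drop elements whose leading term is divisible by another's, tail-reduce, and make monic.
Reduced Gröbner basis: {a - 1, b + 1}.

Buchberger on the second generating set:
h_1 = -3*a**2 + 12*a*b + 48*a - 30*b - 63, LT = a**2.
h_2 = 4*a**2 - 16*a*b - 32*a + 40*b + 52, LT = a**2.

S(h_1,h_2): lcm = a**2. S = -8*a + 8.
  leading term a: no divisor's leading term divides it; move -8*a to the remainder.
  leading term 1: no divisor's leading term divides it; move 8 to the remainder.
  remainder -8*a + 8 ≠ 0; add k_3 = -8*a + 8 to the basis.

S(h_1,k_3): lcm = a**2. S = -4*a*b - 15*a + 10*b + 21.
  leading term a*b: subtract (1/2*b)·k_3 from -4*a*b - 15*a + 10*b + 21 → -15*a + 6*b + 21
  leading term a: subtract (15/8)·k_3 from -15*a + 6*b + 21 → 6*b + 6
  leading term b: no divisor's leading term divides it; move 6*b to the remainder.
  leading term 1: no divisor's leading term divides it; move 6 to the remainder.
  remainder 6*b + 6 ≠ 0; add k_4 = 6*b + 6 to the basis.

The other S-polynomials (S(h_2,k_3), S(h_1,k_4), S(h_2,k_4), S(k_3,k_4)) all reduce to 0 modulo the current basis, so we have a Gröbner basis.
Inter-reduce: drop elements whose leading term is divisible by another's, tail-reduce, and make monic.
Reduced Gröbner basis: {a - 1, b + 1}.

These coincide, so the ideals are equal.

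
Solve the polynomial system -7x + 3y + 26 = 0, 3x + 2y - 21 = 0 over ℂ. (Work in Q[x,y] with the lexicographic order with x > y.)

{(5, 3)}

Compute a lex Gröbner basis by Buchberger's algorithm.
f_1 = -7x + 3y + 26, LT = x.
f_2 = 3x + 2y - 21, LT = x.

S(f_1,f_2): lcm = x. S = -23/21y + 23/7.
  leading term y: no divisor's leading term divides it; move -23/21y to the remainder.
  leading term 1: no divisor's leading term divides it; move 23/7 to the remainder.
  remainder -23/21y + 23/7 ≠ 0; add h_3 = -23/21y + 23/7 to the basis.

S(f_1,h_3): leading monomials are coprime, so the S-polynomial reduces to 0 (Buchberger's first criterion).
S(f_2,h_3): leading monomials are coprime, so the S-polynomial reduces to 0 (Buchberger's first criterion).
Every S-polynomial of the final basis reduces to 0, so we have a Gröbner basis.
Inter-reduce: drop elements whose leading term is divisible by another's, tail-reduce, and make monic.
Reduced Gröbner basis: {x - 5, y - 3}.

From the last basis element, y - 3 = 0, so y takes values in {3}. Each choice, substituted upward through the basis, yields the corresponding point(s) of the solution set.
  y = 3: the earlier basis element becomes x - 5 = 0, giving x = 5 — point (5, 3).
Substituting each solution back into the original system confirms all equations vanish.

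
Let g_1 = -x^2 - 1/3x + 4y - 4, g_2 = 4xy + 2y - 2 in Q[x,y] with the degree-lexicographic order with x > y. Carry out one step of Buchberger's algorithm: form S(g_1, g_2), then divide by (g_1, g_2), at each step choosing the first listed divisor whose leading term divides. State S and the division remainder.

lcm(LM(g_1), LM(g_2)) = x^2y.
S = (lcm/LT(g_1))·g_1 − (lcm/LT(g_2))·g_2 = -1/6xy - 4y^2 + 1/2x + 4y.
Reduce S modulo (g_1, g_2) in that order:
  leading term xy: subtract (-1/24)·g_2 from -1/6xy - 4y^2 + 1/2x + 4y → -4y^2 + 1/2x + 49/12y - 1/12
  leading term y^2: no divisor's leading term divides it; move -4y^2 to the remainder.
  leading term x: no divisor's leading term divides it; move 1/2x to the remainder.
  leading term y: no divisor's leading term divides it; move 49/12y to the remainder.
  leading term 1: no divisor's leading term divides it; move -1/12 to the remainder.
The remainder -4y^2 + 1/2x + 49/12y - 1/12 is nonzero, so it would be added as the next basis element.

S(g_1, g_2) = -1/6xy - 4y^2 + 1/2x + 4y; remainder on division = -4y^2 + 1/2x + 49/12y - 1/12.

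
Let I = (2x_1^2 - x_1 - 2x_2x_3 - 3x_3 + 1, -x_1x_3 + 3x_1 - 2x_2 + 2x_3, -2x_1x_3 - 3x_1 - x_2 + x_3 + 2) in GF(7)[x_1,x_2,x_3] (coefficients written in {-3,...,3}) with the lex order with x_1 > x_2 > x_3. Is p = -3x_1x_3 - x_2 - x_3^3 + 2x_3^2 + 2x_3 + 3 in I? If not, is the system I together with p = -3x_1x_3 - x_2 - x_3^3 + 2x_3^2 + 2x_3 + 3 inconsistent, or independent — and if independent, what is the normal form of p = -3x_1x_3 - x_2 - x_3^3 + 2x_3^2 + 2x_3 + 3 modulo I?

-3x_1x_3 - x_2 - x_3^3 + 2x_3^2 + 2x_3 + 3 lies in I (it reduces to 0).

First compute the reduced Gröbner basis of I by Buchberger's algorithm.
f_1 = 2x_1^2 - x_1 - 2x_2x_3 - 3x_3 + 1, LT = x_1^2.
f_2 = -x_1x_3 + 3x_1 - 2x_2 + 2x_3, LT = x_1x_3.
f_3 = -2x_1x_3 - 3x_1 - x_2 + x_3 + 2, LT = x_1x_3.

S(f_1,f_2): lcm = x_1^2x_3. S = 3x_1^2 - 2x_1x_2 - 2x_1x_3 - x_2x_3^2 + 2x_3^2 - 3x_3.
  reduce S modulo (f_1, f_2, f_3):
  remainder -2x_1x_2 - x_1 - x_2x_3^2 + 3x_2x_3 - 3x_2 + 2x_3^2 + x_3 + 2 ≠ 0; add h_4 = -2x_1x_2 - x_1 - x_2x_3^2 + 3x_2x_3 - 3x_2 + 2x_3^2 + x_3 + 2 to the basis.

S(f_1,f_3): lcm = x_1^2x_3. S = 2x_1^2 + 3x_1x_2 + x_1 - x_2x_3^2 + 2x_3^2 - 3x_3.
  reduce S modulo (f_1, f_2, f_3, h_4):
  remainder -3x_1 + x_2x_3^2 + 3x_2x_3 - x_2 - 2x_3^2 - 2x_3 + 2 ≠ 0; add h_5 = -3x_1 + x_2x_3^2 + 3x_2x_3 - x_2 - 2x_3^2 - 2x_3 + 2 to the basis.

S(f_2,f_3): lcm = x_1x_3. S = -x_1 - 2x_2 + 2x_3 + 1.
  reduce S modulo (f_1, f_2, f_3, h_4, h_5):
  remainder 2x_2x_3^2 - x_2x_3 + 3x_2 + 3x_3^2 - 2x_3 - 2 ≠ 0; add h_6 = 2x_2x_3^2 - x_2x_3 + 3x_2 + 3x_3^2 - 2x_3 - 2 to the basis.

S(f_2,h_4): lcm = x_1x_2x_3. S = -3x_1x_2 + 3x_1x_3 + 2x_2^2 + 3x_2x_3^3 - 2x_2x_3^2 + x_3^3 - 3x_3^2 + x_3.
  reduce S modulo (f_1, f_2, f_3, h_4, h_5, h_6):
  remainder 2x_2^2 + 2x_2x_3 - 3x_2 - x_3^2 - x_3 - 2 ≠ 0; add h_7 = 2x_2^2 + 2x_2x_3 - 3x_2 - x_3^2 - x_3 - 2 to the basis.

S(f_3,h_4): lcm = x_1x_2x_3. S = -2x_1x_2 + 3x_1x_3 - 3x_2^2 + 3x_2x_3^3 - 2x_2x_3^2 - 2x_2x_3 - x_2 + x_3^3 - 3x_3^2 + x_3.
  reduce S modulo (f_1, f_2, f_3, h_4, h_5, h_6, h_7):
  remainder -x_2x_3 - 3x_2 + x_3^2 + 2 ≠ 0; add h_8 = -x_2x_3 - 3x_2 + x_3^2 + 2 to the basis.

S(f_1,h_5): lcm = x_1^2. S = -2x_1x_2x_3^2 + x_1x_2x_3 + 2x_1x_2 - 3x_1x_3^2 - 3x_1x_3 - x_1 - x_2x_3 + 2x_3 - 3.
  reduce S modulo (f_1, f_2, f_3, h_4, h_5, h_6, h_7, h_8):
  remainder 3x_2 + 2x_3^3 + 3x_3^2 + 2x_3 - 2 ≠ 0; add h_9 = 3x_2 + 2x_3^3 + 3x_3^2 + 2x_3 - 2 to the basis.

S(h_6,h_7): lcm = x_2^2x_3^2. S = 3x_2^2x_3 - 2x_2^2 - x_2x_3^3 + 3x_2x_3^2 - x_2x_3 - x_2 - 3x_3^4 - 3x_3^3 + x_3^2.
  reduce S modulo (f_1, f_2, f_3, h_4, h_5, h_6, h_7, h_8, h_9):
  remainder -3x_3^4 - 3x_3^3 + x_3 ≠ 0; add h_10 = -3x_3^4 - 3x_3^3 + x_3 to the basis.

The other S-polynomials (S(f_1,h_4), S(f_2,h_5), S(f_3,h_5), S(h_4,h_5), S(f_1,h_6), S(f_2,h_6), S(f_3,h_6), S(h_4,h_6), S(h_5,h_6), S(f_1,h_7), S(f_2,h_7), S(f_3,h_7), S(h_4,h_7), S(h_5,h_7), S(f_1,h_8), S(f_2,h_8), S(f_3,h_8), S(h_4,h_8), S(h_5,h_8), S(h_6,h_8), S(h_7,h_8), S(f_1,h_9), S(f_2,h_9), S(f_3,h_9), S(h_4,h_9), S(h_5,h_9), S(h_6,h_9), S(h_7,h_9), S(h_8,h_9), S(f_1,h_10), S(f_2,h_10), S(f_3,h_10), S(h_4,h_10), S(h_5,h_10), S(h_6,h_10), S(h_7,h_10), S(h_8,h_10), S(h_9,h_10)) all reduce to 0 modulo the current basis, so we have a Gröbner basis.
Inter-reduce: drop elements whose leading term is divisible by another's, tail-reduce, and make monic.
Reduced Gröbner basis: {x_1 + x_3^3 - 2x_3^2 - x_3 - 2, x_2 + 3x_3^3 + x_3^2 + 3x_3 - 3, x_3^4 + x_3^3 + 2x_3}.
Label its elements g_1 = x_1 + x_3^3 - 2x_3^2 - x_3 - 2, g_2 = x_2 + 3x_3^3 + x_3^2 + 3x_3 - 3, g_3 = x_3^4 + x_3^3 + 2x_3.

Reduce p = -3x_1x_3 - x_2 - x_3^3 + 2x_3^2 + 2x_3 + 3 modulo G:
  leading term x_1x_3: subtract (-3x_3)·g_1 from -3x_1x_3 - x_2 - x_3^3 + 2x_3^2 + 2x_3 + 3 → -x_2 + 3x_3^4 - x_3^2 + 3x_3 + 3
  leading term x_2: subtract (-1)·g_2 from -x_2 + 3x_3^4 - x_3^2 + 3x_3 + 3 → 3x_3^4 + 3x_3^3 - x_3
  leading term x_3^4: subtract (3)·g_3 from 3x_3^4 + 3x_3^3 - x_3 → 0
  normal form = 0.
Since the normal form is 0, p ∈ I.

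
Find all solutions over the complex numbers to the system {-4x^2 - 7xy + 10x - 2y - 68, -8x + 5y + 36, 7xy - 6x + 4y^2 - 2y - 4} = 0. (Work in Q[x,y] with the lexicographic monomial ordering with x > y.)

{(2, -4)}

Compute a lex Gröbner basis by Buchberger's algorithm.
f_1 = -4x^2 - 7xy + 10x - 2y - 68, LT = x^2.
f_2 = -8x + 5y + 36, LT = x.
f_3 = 7xy - 6x + 4y^2 - 2y - 4, LT = xy.

S(f_1,f_2): lcm = x^2. S = 19/8xy + 2x + 1/2y + 17.
  leading term xy: subtract (-19/64y)·f_2 from 19/8xy + 2x + 1/2y + 17 → 2x + 95/64y^2 + 179/16y + 17
  leading term x: subtract (-1/4)·f_2 from 2x + 95/64y^2 + 179/16y + 17 → 95/64y^2 + 199/16y + 26
  leading term y^2: no divisor's leading term divides it; move 95/64y^2 to the remainder.
  leading term y: no divisor's leading term divides it; move 199/16y to the remainder.
  leading term 1: no divisor's leading term divides it; move 26 to the remainder.
  remainder 95/64y^2 + 199/16y + 26 ≠ 0; add h_4 = 95/64y^2 + 199/16y + 26 to the basis.

S(f_1,f_3): lcm = x^2y. S = 6/7x^2 + 33/28xy^2 - 31/14xy + 4/7x + 1/2y^2 + 17y.
  leading term x^2: subtract (-3/14)·f_1 from 6/7x^2 + 33/28xy^2 - 31/14xy + 4/7x + 1/2y^2 + 17y → 33/28xy^2 - 26/7xy + 19/7x + 1/2y^2 + 116/7y - 102/7
  leading term xy^2: subtract (-33/224y^2)·f_2 from 33/28xy^2 - 26/7xy + 19/7x + 1/2y^2 + 116/7y - 102/7 → -26/7xy + 19/7x + 165/224y^3 + 325/56y^2 + 116/7y - 102/7
  leading term xy: subtract (13/28y)·f_2 from -26/7xy + 19/7x + 165/224y^3 + 325/56y^2 + 116/7y - 102/7 → 19/7x + 165/224y^3 + 195/56y^2 - 1/7y - 102/7
  leading term x: subtract (-19/56)·f_2 from 19/7x + 165/224y^3 + 195/56y^2 - 1/7y - 102/7 → 165/224y^3 + 195/56y^2 + 87/56y - 33/14
  leading term y^3: subtract (66/133y)·h_4 from 165/224y^3 + 195/56y^2 + 87/56y - 33/14 → -1431/532y^2 - 1725/152y - 33/14
  leading term y^2: subtract (-22896/12635)·h_4 from -1431/532y^2 - 1725/152y - 33/14 → 1131027/101080y + 1131027/25270
  leading term y: no divisor's leading term divides it; move 1131027/101080y to the remainder.
  leading term 1: no divisor's leading term divides it; move 1131027/25270 to the remainder.
  remainder 1131027/101080y + 1131027/25270 ≠ 0; add h_5 = 1131027/101080y + 1131027/25270 to the basis.

The other S-polynomials (S(f_2,f_3), S(f_1,h_4), S(f_2,h_4), S(f_3,h_4), S(f_1,h_5), S(f_2,h_5), S(f_3,h_5), S(h_4,h_5)) all reduce to 0 modulo the current basis, so we have a Gröbner basis.
Inter-reduce: drop elements whose leading term is divisible by another's, tail-reduce, and make monic.
Reduced Gröbner basis: {x - 2, y + 4}.

Since the basis is lex-ordered, y + 4 is univariate in y. Its roots are {-4}. Back-substituting each root into the other basis elements fixes the other coordinates.
  y = -4: the earlier basis element becomes x - 2 = 0, giving x = 2 — point (2, -4).
Substituting each solution back into the original system confirms all equations vanish.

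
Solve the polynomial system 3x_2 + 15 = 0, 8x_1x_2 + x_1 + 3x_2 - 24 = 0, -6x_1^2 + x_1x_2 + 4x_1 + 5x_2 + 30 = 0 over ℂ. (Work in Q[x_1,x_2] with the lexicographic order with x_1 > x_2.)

{(-1, -5)}

Compute a lex Gröbner basis by Buchberger's algorithm.
f_1 = 3x_2 + 15, LT = x_2.
f_2 = 8x_1x_2 + x_1 + 3x_2 - 24, LT = x_1x_2.
f_3 = -6x_1^2 + x_1x_2 + 4x_1 + 5x_2 + 30, LT = x_1^2.

S(f_1,f_2): lcm = x_1x_2. S = 39/8x_1 - 3/8x_2 + 3.
  reduce S modulo (f_1, f_2, f_3):
  remainder 39/8x_1 + 39/8 ≠ 0; add h_4 = 39/8x_1 + 39/8 to the basis.

The other S-polynomials (S(f_1,f_3), S(f_2,f_3), S(f_1,h_4), S(f_2,h_4), S(f_3,h_4)) all reduce to 0 modulo the current basis, so we have a Gröbner basis.
Inter-reduce: drop elements whose leading term is divisible by another's, tail-reduce, and make monic.
Reduced Gröbner basis: {x_1 + 1, x_2 + 5}.

A lex Gröbner basis eliminates variables successively. Here x_2 + 5 depends only on x_2, with roots {-5}; lifting each root through the earlier basis elements recovers the full solutions.
  x_2 = -5: the earlier basis element becomes x_1 + 1 = 0, giving x_1 = -1 — point (-1, -5).
A lex Gröbner basis triangularizes the system, enabling back-substitution.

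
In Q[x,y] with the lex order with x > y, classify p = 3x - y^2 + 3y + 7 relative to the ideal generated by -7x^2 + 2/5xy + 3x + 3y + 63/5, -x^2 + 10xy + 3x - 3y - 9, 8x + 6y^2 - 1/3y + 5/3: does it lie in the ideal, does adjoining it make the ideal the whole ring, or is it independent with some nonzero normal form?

First compute the reduced Gröbner basis of I by Buchberger's algorithm.
f_1 = -7x^2 + 2/5xy + 3x + 3y + 63/5, LT = x^2.
f_2 = -x^2 + 10xy + 3x - 3y - 9, LT = x^2.
f_3 = 8x + 6y^2 - 1/3y + 5/3, LT = x.

S(f_1,f_2): lcm = x^2. S = 348/35xy + 18/7x - 24/7y - 54/5.
  leading term xy: subtract (87/70y)·f_3 from 348/35xy + 18/7x - 24/7y - 54/5 → 18/7x - 261/35y^3 + 29/70y^2 - 11/2y - 54/5
  leading term x: subtract (9/28)·f_3 from 18/7x - 261/35y^3 + 29/70y^2 - 11/2y - 54/5 → -261/35y^3 - 53/35y^2 - 151/28y - 1587/140
  leading term y^3: no divisor's leading term divides it; move -261/35y^3 to the remainder.
  leading term y^2: no divisor's leading term divides it; move -53/35y^2 to the remainder.
  leading term y: no divisor's leading term divides it; move -151/28y to the remainder.
  leading term 1: no divisor's leading term divides it; move -1587/140 to the remainder.
  remainder -261/35y^3 - 53/35y^2 - 151/28y - 1587/140 ≠ 0; add h_4 = -261/35y^3 - 53/35y^2 - 151/28y - 1587/140 to the basis.

S(f_1,f_3): lcm = x^2. S = -3/4xy^2 - 13/840xy - 107/168x - 3/7y - 9/5.
  leading term xy^2: subtract (-3/32y^2)·f_3 from -3/4xy^2 - 13/840xy - 107/168x - 3/7y - 9/5 → -13/840xy - 107/168x + 9/16y^4 - 1/32y^3 + 5/32y^2 - 3/7y - 9/5
  leading term xy: subtract (-13/6720y)·f_3 from -13/840xy - 107/168x + 9/16y^4 - 1/32y^3 + 5/32y^2 - 3/7y - 9/5 → -107/168x + 9/16y^4 - 11/560y^3 + 3137/20160y^2 - 245/576y - 9/5
  leading term x: subtract (-107/1344)·f_3 from -107/168x + 9/16y^4 - 11/560y^3 + 3137/20160y^2 - 245/576y - 9/5 → 9/16y^4 - 11/560y^3 + 12767/20160y^2 - 911/2016y - 33613/20160
  leading term y^4: subtract (-35/464y)·h_4 from 9/16y^4 - 11/560y^3 + 12767/20160y^2 - 911/2016y - 33613/20160 → -1087/8120y^3 + 66209/292320y^2 - 152819/116928y - 33613/20160
  leading term y^3: subtract (1087/60552)·h_4 from -1087/8120y^3 + 66209/292320y^2 - 152819/116928y - 33613/20160 → 6827/26912y^2 - 586211/484416y - 709097/484416
  leading term y^2: no divisor's leading term divides it; move 6827/26912y^2 to the remainder.
  leading term y: no divisor's leading term divides it; move -586211/484416y to the remainder.
  leading term 1: no divisor's leading term divides it; move -709097/484416 to the remainder.
  remainder 6827/26912y^2 - 586211/484416y - 709097/484416 ≠ 0; add h_5 = 6827/26912y^2 - 586211/484416y - 709097/484416 to the basis.

S(h_4,h_5): lcm = y^3. S = 1969309/395966y^2 + 15427337/2375796y + 529/348.
  leading term y^2: subtract (913759376/46607929)·h_5 from 1969309/395966y^2 + 15427337/2375796y + 529/348 → 12675843856/419471361y + 12675843856/419471361
  leading term y: no divisor's leading term divides it; move 12675843856/419471361y to the remainder.
  leading term 1: no divisor's leading term divides it; move 12675843856/419471361 to the remainder.
  remainder 12675843856/419471361y + 12675843856/419471361 ≠ 0; add h_6 = 12675843856/419471361y + 12675843856/419471361 to the basis.

The other S-polynomials (S(f_2,f_3), S(f_1,h_4), S(f_2,h_4), S(f_3,h_4), S(f_1,h_5), S(f_2,h_5), S(f_3,h_5), S(f_1,h_6), S(f_2,h_6), S(f_3,h_6), S(h_4,h_6), S(h_5,h_6)) all reduce to 0 modulo the current basis, so we have a Gröbner basis.
Inter-reduce: drop elements whose leading term is divisible by another's, tail-reduce, and make monic.
Reduced Gröbner basis: {x + 1, y + 1}.
Label its elements g_1 = x + 1, g_2 = y + 1.

Reduce p = 3x - y^2 + 3y + 7 modulo G:
  leading term x: subtract (3)·g_1 from 3x - y^2 + 3y + 7 → -y^2 + 3y + 4
  leading term y^2: subtract (-y)·g_2 from -y^2 + 3y + 4 → 4y + 4
  leading term y: subtract (4)·g_2 from 4y + 4 → 0
  normal form = 0.
Since the normal form is 0, p ∈ I.

The remainder on division by a Gröbner basis is unique — it is the normal form.

3x - y^2 + 3y + 7 lies in I (it reduces to 0).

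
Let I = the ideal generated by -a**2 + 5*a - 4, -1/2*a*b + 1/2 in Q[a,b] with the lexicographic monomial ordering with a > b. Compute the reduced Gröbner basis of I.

f_1 = -a**2 + 5*a - 4, LT = a**2.
f_2 = -1/2*a*b + 1/2, LT = a*b.

S(f_1,f_2): lcm = a**2*b. S = -5*a*b + a + 4*b.
  leading term a*b: subtract (10)·f_2 from -5*a*b + a + 4*b → a + 4*b - 5
  leading term a: no divisor's leading term divides it; move a to the remainder.
  leading term b: no divisor's leading term divides it; move 4*b to the remainder.
  leading term 1: no divisor's leading term divides it; move -5 to the remainder.
  remainder a + 4*b - 5 ≠ 0; add g_3 = a + 4*b - 5 to the basis.

S(f_2,g_3): lcm = a*b. S = -4*b**2 + 5*b - 1.
  leading term b**2: no divisor's leading term divides it; move -4*b**2 to the remainder.
  leading term b: no divisor's leading term divides it; move 5*b to the remainder.
  leading term 1: no divisor's leading term divides it; move -1 to the remainder.
  remainder -4*b**2 + 5*b - 1 ≠ 0; add g_4 = -4*b**2 + 5*b - 1 to the basis.

The other S-polynomials (S(f_1,g_3), S(f_1,g_4), S(f_2,g_4), S(g_3,g_4)) all reduce to 0 modulo the current basis, so we have a Gröbner basis.
Inter-reduce: drop elements whose leading term is divisible by another's, tail-reduce, and make monic.

G = {a + 4*b - 5, b**2 - 5/4*b + 1/4}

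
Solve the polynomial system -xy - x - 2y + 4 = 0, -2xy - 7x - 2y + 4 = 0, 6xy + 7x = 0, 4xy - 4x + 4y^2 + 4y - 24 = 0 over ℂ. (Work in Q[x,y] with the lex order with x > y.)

{(0, 2)}

Compute a lex Gröbner basis by Buchberger's algorithm.
f_1 = -xy - x - 2y + 4, LT = xy.
f_2 = -2xy - 7x - 2y + 4, LT = xy.
f_3 = 6xy + 7x, LT = xy.
f_4 = 4xy - 4x + 4y^2 + 4y - 24, LT = xy.

S(f_1,f_2): lcm = xy. S = -5/2x + y - 2.
  leading term x: no divisor's leading term divides it; move -5/2x to the remainder.
  leading term y: no divisor's leading term divides it; move y to the remainder.
  leading term 1: no divisor's leading term divides it; move -2 to the remainder.
  remainder -5/2x + y - 2 ≠ 0; add h_5 = -5/2x + y - 2 to the basis.

S(f_1,f_3): lcm = xy. S = -1/6x + 2y - 4.
  leading term x: subtract (1/15)·h_5 from -1/6x + 2y - 4 → 29/15y - 58/15
  leading term y: no divisor's leading term divides it; move 29/15y to the remainder.
  leading term 1: no divisor's leading term divides it; move -58/15 to the remainder.
  remainder 29/15y - 58/15 ≠ 0; add h_6 = 29/15y - 58/15 to the basis.

The other S-polynomials (S(f_1,f_4), S(f_2,f_3), S(f_2,f_4), S(f_3,f_4), S(f_1,h_5), S(f_2,h_5), S(f_3,h_5), S(f_4,h_5), S(f_1,h_6), S(f_2,h_6), S(f_3,h_6), S(f_4,h_6), S(h_5,h_6)) all reduce to 0 modulo the current basis, so we have a Gröbner basis.
Inter-reduce: drop elements whose leading term is divisible by another's, tail-reduce, and make monic.
Reduced Gröbner basis: {x, y - 2}.

From the last basis element, y - 2 = 0, so y takes values in {2}. Each choice, substituted upward through the basis, yields the corresponding point(s) of the solution set.
  y = 2: the earlier basis element becomes x = 0, giving x = 0 — point (0, 2).
Each listed point satisfies every original equation (direct substitution).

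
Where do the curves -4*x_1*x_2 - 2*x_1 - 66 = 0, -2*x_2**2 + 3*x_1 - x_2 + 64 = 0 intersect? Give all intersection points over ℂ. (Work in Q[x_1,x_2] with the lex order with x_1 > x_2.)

{(-3, 5), (-11*sqrt(43)/6 - 55/6, -3 + sqrt(43)/2), (-55/6 + 11*sqrt(43)/6, -sqrt(43)/2 - 3)}

Compute a lex Gröbner basis by Buchberger's algorithm.
f_1 = -4*x_1*x_2 - 2*x_1 - 66, LT = x_1*x_2.
f_2 = 3*x_1 - 2*x_2**2 - x_2 + 64, LT = x_1.

S(f_1,f_2): lcm = x_1*x_2. S = 1/2*x_1 + 2/3*x_2**3 + 1/3*x_2**2 - 64/3*x_2 + 33/2.
  leading term x_1: subtract (1/6)·f_2 from 1/2*x_1 + 2/3*x_2**3 + 1/3*x_2**2 - 64/3*x_2 + 33/2 → 2/3*x_2**3 + 2/3*x_2**2 - 127/6*x_2 + 35/6
  leading term x_2**3: no divisor's leading term divides it; move 2/3*x_2**3 to the remainder.
  leading term x_2**2: no divisor's leading term divides it; move 2/3*x_2**2 to the remainder.
  leading term x_2: no divisor's leading term divides it; move -127/6*x_2 to the remainder.
  leading term 1: no divisor's leading term divides it; move 35/6 to the remainder.
  remainder 2/3*x_2**3 + 2/3*x_2**2 - 127/6*x_2 + 35/6 ≠ 0; add h_3 = 2/3*x_2**3 + 2/3*x_2**2 - 127/6*x_2 + 35/6 to the basis.

The other S-polynomials (S(f_1,h_3), S(f_2,h_3)) all reduce to 0 modulo the current basis, so we have a Gröbner basis.
Inter-reduce: drop elements whose leading term is divisible by another's, tail-reduce, and make monic.
Reduced Gröbner basis: {x_1 - 2/3*x_2**2 - 1/3*x_2 + 64/3, x_2**3 + x_2**2 - 127/4*x_2 + 35/4}.

Since the basis is lex-ordered, x_2**3 + x_2**2 - 127/4*x_2 + 35/4 is univariate in x_2. Its roots are {5, -3 + sqrt(43)/2, -sqrt(43)/2 - 3}. Back-substituting each root into the other basis elements fixes the other coordinates.
  x_2 = 5: the earlier basis element becomes x_1 + 3 = 0, giving x_1 = -3 — point (-3, 5).
  x_2 = -3 + sqrt(43)/2: the earlier basis element becomes x_1 + 55/6 + 11*sqrt(43)/6 = 0, giving x_1 = -11*sqrt(43)/6 - 55/6 — point (-11*sqrt(43)/6 - 55/6, -3 + sqrt(43)/2).
  x_2 = -sqrt(43)/2 - 3: the earlier basis element becomes x_1 - 11*sqrt(43)/6 + 55/6 = 0, giving x_1 = -55/6 + 11*sqrt(43)/6 — point (-55/6 + 11*sqrt(43)/6, -sqrt(43)/2 - 3).
Substituting each solution back into the original system confirms all equations vanish.
This is the nonlinear analogue of row-reducing a linear system.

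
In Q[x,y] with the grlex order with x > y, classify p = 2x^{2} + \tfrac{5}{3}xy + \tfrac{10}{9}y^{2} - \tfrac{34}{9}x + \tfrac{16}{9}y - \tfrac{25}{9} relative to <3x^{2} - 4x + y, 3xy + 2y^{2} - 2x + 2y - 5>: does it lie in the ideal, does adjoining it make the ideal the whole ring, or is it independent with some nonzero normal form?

First compute the reduced Gröbner basis of I by Buchberger's algorithm.
f_1 = 3x^{2} - 4x + y, LT = x^{2}.
f_2 = 3xy + 2y^{2} - 2x + 2y - 5, LT = xy.

S(f_1,f_2): lcm = x^{2}y. S = -\tfrac{2}{3}xy^{2} + \tfrac{2}{3}x^{2} - 2xy + \tfrac{1}{3}y^{2} + \tfrac{5}{3}x.
  leading term xy^{2}: subtract (-\tfrac{2}{9}y)·f_2 from -\tfrac{2}{3}xy^{2} + \tfrac{2}{3}x^{2} - 2xy + \tfrac{1}{3}y^{2} + \tfrac{5}{3}x → \tfrac{4}{9}y^{3} + \tfrac{2}{3}x^{2} - \tfrac{22}{9}xy + \tfrac{7}{9}y^{2} + \tfrac{5}{3}x - \tfrac{10}{9}y
  leading term y^{3}: no divisor's leading term divides it; move \tfrac{4}{9}y^{3} to the remainder.
  leading term x^{2}: subtract (\tfrac{2}{9})·f_1 from \tfrac{2}{3}x^{2} - \tfrac{22}{9}xy + \tfrac{7}{9}y^{2} + \tfrac{5}{3}x - \tfrac{10}{9}y → -\tfrac{22}{9}xy + \tfrac{7}{9}y^{2} + \tfrac{23}{9}x - \tfrac{4}{3}y
  leading term xy: subtract (-\tfrac{22}{27})·f_2 from -\tfrac{22}{9}xy + \tfrac{7}{9}y^{2} + \tfrac{23}{9}x - \tfrac{4}{3}y → \tfrac{65}{27}y^{2} + \tfrac{25}{27}x + \tfrac{8}{27}y - \tfrac{110}{27}
  leading term y^{2}: no divisor's leading term divides it; move \tfrac{65}{27}y^{2} to the remainder.
  leading term x: no divisor's leading term divides it; move \tfrac{25}{27}x to the remainder.
  leading term y: no divisor's leading term divides it; move \tfrac{8}{27}y to the remainder.
  leading term 1: no divisor's leading term divides it; move -\tfrac{110}{27} to the remainder.
  remainder \tfrac{4}{9}y^{3} + \tfrac{65}{27}y^{2} + \tfrac{25}{27}x + \tfrac{8}{27}y - \tfrac{110}{27} ≠ 0; add h_3 = \tfrac{4}{9}y^{3} + \tfrac{65}{27}y^{2} + \tfrac{25}{27}x + \tfrac{8}{27}y - \tfrac{110}{27} to the basis.

S(f_1,h_3): leading monomials are coprime, so the S-polynomial reduces to 0 (Buchberger's first criterion).
S(f_2,h_3): lcm = xy^{3}. S = \tfrac{2}{3}y^{4} - \tfrac{73}{12}xy^{2} + \tfrac{2}{3}y^{3} - \tfrac{25}{12}x^{2} - \tfrac{2}{3}xy - \tfrac{5}{3}y^{2} + \tfrac{55}{6}x.
  leading term y^{4}: subtract (\tfrac{3}{2}y)·h_3 from \tfrac{2}{3}y^{4} - \tfrac{73}{12}xy^{2} + \tfrac{2}{3}y^{3} - \tfrac{25}{12}x^{2} - \tfrac{2}{3}xy - \tfrac{5}{3}y^{2} + \tfrac{55}{6}x → -\tfrac{73}{12}xy^{2} - \tfrac{53}{18}y^{3} - \tfrac{25}{12}x^{2} - \tfrac{37}{18}xy - \tfrac{19}{9}y^{2} + \tfrac{55}{6}x + \tfrac{55}{9}y
  leading term xy^{2}: subtract (-\tfrac{73}{36}y)·f_2 from -\tfrac{73}{12}xy^{2} - \tfrac{53}{18}y^{3} - \tfrac{25}{12}x^{2} - \tfrac{37}{18}xy - \tfrac{19}{9}y^{2} + \tfrac{55}{6}x + \tfrac{55}{9}y → \tfrac{10}{9}y^{3} - \tfrac{25}{12}x^{2} - \tfrac{55}{9}xy + \tfrac{35}{18}y^{2} + \tfrac{55}{6}x - \tfrac{145}{36}y
  leading term y^{3}: subtract (\tfrac{5}{2})·h_3 from \tfrac{10}{9}y^{3} - \tfrac{25}{12}x^{2} - \tfrac{55}{9}xy + \tfrac{35}{18}y^{2} + \tfrac{55}{6}x - \tfrac{145}{36}y → -\tfrac{25}{12}x^{2} - \tfrac{55}{9}xy - \tfrac{110}{27}y^{2} + \tfrac{185}{27}x - \tfrac{515}{108}y + \tfrac{275}{27}
  leading term x^{2}: subtract (-\tfrac{25}{36})·f_1 from -\tfrac{25}{12}x^{2} - \tfrac{55}{9}xy - \tfrac{110}{27}y^{2} + \tfrac{185}{27}x - \tfrac{515}{108}y + \tfrac{275}{27} → -\tfrac{55}{9}xy - \tfrac{110}{27}y^{2} + \tfrac{110}{27}x - \tfrac{110}{27}y + \tfrac{275}{27}
  leading term xy: subtract (-\tfrac{55}{27})·f_2 from -\tfrac{55}{9}xy - \tfrac{110}{27}y^{2} + \tfrac{110}{27}x - \tfrac{110}{27}y + \tfrac{275}{27} → 0
  remainder 0.

Every S-polynomial of the final basis reduces to 0, so we have a Gröbner basis.
Inter-reduce: drop elements whose leading term is divisible by another's, tail-reduce, and make monic.
Reduced Gröbner basis: {y^{3} + \tfrac{65}{12}y^{2} + \tfrac{25}{12}x + \tfrac{2}{3}y - \tfrac{55}{6}, x^{2} - \tfrac{4}{3}x + \tfrac{1}{3}y, xy + \tfrac{2}{3}y^{2} - \tfrac{2}{3}x + \tfrac{2}{3}y - \tfrac{5}{3}}.
Label its elements g_1 = y^{3} + \tfrac{65}{12}y^{2} + \tfrac{25}{12}x + \tfrac{2}{3}y - \tfrac{55}{6}, g_2 = x^{2} - \tfrac{4}{3}x + \tfrac{1}{3}y, g_3 = xy + \tfrac{2}{3}y^{2} - \tfrac{2}{3}x + \tfrac{2}{3}y - \tfrac{5}{3}.

Reduce p = 2x^{2} + \tfrac{5}{3}xy + \tfrac{10}{9}y^{2} - \tfrac{34}{9}x + \tfrac{16}{9}y - \tfrac{25}{9} modulo G:
  leading term x^{2}: subtract (2)·g_2 from 2x^{2} + \tfrac{5}{3}xy + \tfrac{10}{9}y^{2} - \tfrac{34}{9}x + \tfrac{16}{9}y - \tfrac{25}{9} → \tfrac{5}{3}xy + \tfrac{10}{9}y^{2} - \tfrac{10}{9}x + \tfrac{10}{9}y - \tfrac{25}{9}
  leading term xy: subtract (\tfrac{5}{3})·g_3 from \tfrac{5}{3}xy + \tfrac{10}{9}y^{2} - \tfrac{10}{9}x + \tfrac{10}{9}y - \tfrac{25}{9} → 0
  normal form = 0.
Since the normal form is 0, p ∈ I.

Ideal membership is decidable via reduction modulo a Gröbner basis.

2x^{2} + \tfrac{5}{3}xy + \tfrac{10}{9}y^{2} - \tfrac{34}{9}x + \tfrac{16}{9}y - \tfrac{25}{9} lies in I (it reduces to 0).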